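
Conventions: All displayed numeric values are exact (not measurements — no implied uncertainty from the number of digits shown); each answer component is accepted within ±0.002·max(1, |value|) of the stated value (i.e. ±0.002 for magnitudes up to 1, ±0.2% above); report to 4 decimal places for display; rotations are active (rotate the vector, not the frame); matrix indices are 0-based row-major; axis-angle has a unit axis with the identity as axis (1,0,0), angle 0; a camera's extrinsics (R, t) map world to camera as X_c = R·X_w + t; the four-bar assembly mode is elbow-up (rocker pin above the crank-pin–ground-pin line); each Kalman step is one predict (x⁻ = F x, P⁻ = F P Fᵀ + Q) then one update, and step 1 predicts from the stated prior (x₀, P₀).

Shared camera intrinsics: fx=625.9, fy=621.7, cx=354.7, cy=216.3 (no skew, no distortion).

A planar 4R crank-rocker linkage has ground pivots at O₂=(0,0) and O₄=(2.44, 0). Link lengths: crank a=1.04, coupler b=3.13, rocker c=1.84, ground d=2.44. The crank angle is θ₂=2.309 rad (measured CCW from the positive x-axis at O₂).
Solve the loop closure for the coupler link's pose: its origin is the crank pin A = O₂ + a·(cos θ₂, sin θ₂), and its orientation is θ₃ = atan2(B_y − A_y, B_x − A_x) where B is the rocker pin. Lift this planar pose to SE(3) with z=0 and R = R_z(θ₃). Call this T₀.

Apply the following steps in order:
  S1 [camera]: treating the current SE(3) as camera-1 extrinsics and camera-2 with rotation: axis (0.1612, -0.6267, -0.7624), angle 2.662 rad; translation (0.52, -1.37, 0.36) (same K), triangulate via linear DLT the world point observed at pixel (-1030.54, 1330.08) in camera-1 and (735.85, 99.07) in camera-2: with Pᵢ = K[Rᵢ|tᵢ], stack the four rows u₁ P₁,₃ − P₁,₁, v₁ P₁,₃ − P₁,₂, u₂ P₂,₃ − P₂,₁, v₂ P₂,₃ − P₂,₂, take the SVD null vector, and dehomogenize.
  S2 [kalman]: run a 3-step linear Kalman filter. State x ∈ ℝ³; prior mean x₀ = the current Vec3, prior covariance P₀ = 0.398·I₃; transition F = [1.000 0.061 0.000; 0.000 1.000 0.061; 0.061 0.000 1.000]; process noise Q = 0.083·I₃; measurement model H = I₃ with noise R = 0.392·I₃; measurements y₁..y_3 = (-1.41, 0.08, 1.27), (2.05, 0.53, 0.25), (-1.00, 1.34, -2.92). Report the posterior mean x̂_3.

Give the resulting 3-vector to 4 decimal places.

result = (-0.2699, 0.8704, -0.7161)

source (fourbar_fk): coupler pose = R=[0.9409 -0.3388 0.0000; 0.3388 0.9409 0.0000; 0.0000 0.0000 1.0000], t=(-0.6999, 0.7693, 0.0000)
after S1 (triangulate): (-0.9136, 1.2039, 0.8889)
after S2 (kf_track): (-0.2699, 0.8704, -0.7161)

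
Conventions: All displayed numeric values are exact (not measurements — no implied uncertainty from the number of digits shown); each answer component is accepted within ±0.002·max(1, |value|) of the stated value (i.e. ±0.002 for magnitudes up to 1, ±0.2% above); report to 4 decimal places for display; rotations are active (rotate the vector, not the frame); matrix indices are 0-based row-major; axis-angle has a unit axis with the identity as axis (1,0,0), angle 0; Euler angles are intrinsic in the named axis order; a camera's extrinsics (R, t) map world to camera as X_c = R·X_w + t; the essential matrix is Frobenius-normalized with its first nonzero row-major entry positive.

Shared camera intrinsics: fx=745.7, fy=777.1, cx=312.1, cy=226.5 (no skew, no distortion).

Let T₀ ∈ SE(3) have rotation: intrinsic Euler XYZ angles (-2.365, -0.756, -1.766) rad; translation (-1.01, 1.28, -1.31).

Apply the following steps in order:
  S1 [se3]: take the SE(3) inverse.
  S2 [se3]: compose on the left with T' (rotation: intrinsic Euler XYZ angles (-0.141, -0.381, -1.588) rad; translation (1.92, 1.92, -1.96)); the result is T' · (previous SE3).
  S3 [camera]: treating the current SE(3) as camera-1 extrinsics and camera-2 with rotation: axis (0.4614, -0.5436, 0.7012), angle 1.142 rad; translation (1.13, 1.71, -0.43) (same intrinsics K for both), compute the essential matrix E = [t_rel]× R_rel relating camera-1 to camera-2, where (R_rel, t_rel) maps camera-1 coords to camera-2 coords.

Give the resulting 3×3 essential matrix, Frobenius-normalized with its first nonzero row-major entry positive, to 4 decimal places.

after S1 (invert_se3): R=[-0.1411 0.6065 0.7825; 0.7138 0.6100 -0.3441; -0.6860 0.5099 -0.5190], t=(0.1062, -0.5107, -2.0255)
after S2 (compose_se3): R=[0.9198 0.3669 -0.1389; 0.0755 -0.5129 -0.8551; -0.3850 0.7761 -0.4995], t=(2.1975, 1.5326, -3.9965)
after S3 (essential): [0.4915 -0.0836 0.0976; 0.1947 -0.6056 0.0424; -0.4492 -0.3553 -0.0863]

matrix = [0.4915 -0.0836 0.0976; 0.1947 -0.6056 0.0424; -0.4492 -0.3553 -0.0863]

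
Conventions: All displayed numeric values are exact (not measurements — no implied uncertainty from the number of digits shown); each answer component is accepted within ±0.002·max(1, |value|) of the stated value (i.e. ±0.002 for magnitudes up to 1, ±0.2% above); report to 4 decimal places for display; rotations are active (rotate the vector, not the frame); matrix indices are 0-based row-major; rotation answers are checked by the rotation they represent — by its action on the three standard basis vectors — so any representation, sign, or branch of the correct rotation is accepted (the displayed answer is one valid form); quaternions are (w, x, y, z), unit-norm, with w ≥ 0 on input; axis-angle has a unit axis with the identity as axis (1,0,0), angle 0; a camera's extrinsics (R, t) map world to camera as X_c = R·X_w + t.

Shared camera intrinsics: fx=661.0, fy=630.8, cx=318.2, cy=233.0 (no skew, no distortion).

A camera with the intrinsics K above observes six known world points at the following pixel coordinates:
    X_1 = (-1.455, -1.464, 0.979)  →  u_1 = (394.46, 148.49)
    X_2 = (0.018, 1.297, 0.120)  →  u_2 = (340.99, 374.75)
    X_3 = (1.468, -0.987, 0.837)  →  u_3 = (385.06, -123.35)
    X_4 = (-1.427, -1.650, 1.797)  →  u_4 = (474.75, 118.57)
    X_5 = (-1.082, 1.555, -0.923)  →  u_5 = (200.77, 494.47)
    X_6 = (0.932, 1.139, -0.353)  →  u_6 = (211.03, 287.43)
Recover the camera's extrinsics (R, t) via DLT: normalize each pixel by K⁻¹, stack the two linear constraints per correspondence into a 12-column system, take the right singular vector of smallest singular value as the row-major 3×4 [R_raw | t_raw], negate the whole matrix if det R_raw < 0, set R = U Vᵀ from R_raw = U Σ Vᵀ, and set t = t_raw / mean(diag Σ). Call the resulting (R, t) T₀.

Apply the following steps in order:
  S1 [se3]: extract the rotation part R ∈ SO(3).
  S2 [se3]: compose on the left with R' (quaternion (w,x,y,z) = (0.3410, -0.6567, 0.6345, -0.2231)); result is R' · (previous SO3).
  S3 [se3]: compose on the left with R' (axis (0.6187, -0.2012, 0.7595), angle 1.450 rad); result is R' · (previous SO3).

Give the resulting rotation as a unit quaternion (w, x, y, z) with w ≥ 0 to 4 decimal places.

source (pnp_recover): camera pose = R=[-0.0991 0.1421 0.9849; -0.5412 0.8229 -0.1732; -0.8350 -0.5502 -0.0047], t=(-0.1800, -0.2500, 4.2300)
after S1 (rot_of_se3): [-0.0991 0.1421 0.9849; -0.5412 0.8229 -0.1732; -0.8350 -0.5502 -0.0047]
after S2 (compose_so3): [-0.2468 -0.9464 0.2084; -0.0604 -0.1996 -0.9780; 0.9672 -0.2540 -0.0079]
after S3 (compose_so3): [0.1458 -0.3145 0.9380; -0.8925 -0.4509 -0.0124; 0.4269 -0.8353 -0.3464]

rotation (quat) = (0.2952, -0.6970, 0.4329, -0.4896)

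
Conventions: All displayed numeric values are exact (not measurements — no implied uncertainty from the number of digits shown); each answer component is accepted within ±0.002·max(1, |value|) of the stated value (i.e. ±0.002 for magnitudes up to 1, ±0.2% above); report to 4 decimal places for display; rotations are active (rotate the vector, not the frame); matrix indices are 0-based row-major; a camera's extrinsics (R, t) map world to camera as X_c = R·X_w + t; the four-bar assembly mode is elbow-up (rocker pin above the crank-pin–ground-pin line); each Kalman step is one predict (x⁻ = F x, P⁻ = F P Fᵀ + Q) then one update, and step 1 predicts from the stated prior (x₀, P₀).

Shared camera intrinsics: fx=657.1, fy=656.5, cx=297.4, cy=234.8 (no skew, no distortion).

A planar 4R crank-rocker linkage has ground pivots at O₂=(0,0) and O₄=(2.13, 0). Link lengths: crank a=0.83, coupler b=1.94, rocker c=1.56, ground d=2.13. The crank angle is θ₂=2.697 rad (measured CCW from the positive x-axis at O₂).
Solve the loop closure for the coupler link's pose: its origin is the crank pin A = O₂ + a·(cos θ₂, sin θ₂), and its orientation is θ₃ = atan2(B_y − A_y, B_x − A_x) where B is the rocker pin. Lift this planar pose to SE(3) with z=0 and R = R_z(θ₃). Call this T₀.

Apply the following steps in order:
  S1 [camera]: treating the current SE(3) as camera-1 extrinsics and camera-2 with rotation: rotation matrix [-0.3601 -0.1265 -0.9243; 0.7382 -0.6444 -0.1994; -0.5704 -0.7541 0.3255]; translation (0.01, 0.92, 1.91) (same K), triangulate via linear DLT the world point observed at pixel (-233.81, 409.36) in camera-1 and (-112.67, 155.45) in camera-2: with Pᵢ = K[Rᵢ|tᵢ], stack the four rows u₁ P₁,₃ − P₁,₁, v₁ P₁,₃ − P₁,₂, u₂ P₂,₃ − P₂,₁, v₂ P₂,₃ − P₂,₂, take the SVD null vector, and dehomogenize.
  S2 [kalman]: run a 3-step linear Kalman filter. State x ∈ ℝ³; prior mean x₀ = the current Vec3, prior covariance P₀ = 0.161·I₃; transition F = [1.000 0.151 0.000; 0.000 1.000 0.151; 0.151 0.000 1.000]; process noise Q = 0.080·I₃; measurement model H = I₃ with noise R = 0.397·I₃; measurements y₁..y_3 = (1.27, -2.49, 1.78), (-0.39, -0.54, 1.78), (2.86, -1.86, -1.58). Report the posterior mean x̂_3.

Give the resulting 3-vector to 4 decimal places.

source (fourbar_fk): coupler pose = R=[0.9209 -0.3898 0.0000; 0.3898 0.9209 0.0000; 0.0000 0.0000 1.0000], t=(-0.7493, 0.3570, 0.0000)
after S1 (triangulate): (-0.7144, 0.4849, 1.9745)
after S2 (kf_track): (0.7190, -0.7128, 0.5684)

result = (0.7190, -0.7128, 0.5684)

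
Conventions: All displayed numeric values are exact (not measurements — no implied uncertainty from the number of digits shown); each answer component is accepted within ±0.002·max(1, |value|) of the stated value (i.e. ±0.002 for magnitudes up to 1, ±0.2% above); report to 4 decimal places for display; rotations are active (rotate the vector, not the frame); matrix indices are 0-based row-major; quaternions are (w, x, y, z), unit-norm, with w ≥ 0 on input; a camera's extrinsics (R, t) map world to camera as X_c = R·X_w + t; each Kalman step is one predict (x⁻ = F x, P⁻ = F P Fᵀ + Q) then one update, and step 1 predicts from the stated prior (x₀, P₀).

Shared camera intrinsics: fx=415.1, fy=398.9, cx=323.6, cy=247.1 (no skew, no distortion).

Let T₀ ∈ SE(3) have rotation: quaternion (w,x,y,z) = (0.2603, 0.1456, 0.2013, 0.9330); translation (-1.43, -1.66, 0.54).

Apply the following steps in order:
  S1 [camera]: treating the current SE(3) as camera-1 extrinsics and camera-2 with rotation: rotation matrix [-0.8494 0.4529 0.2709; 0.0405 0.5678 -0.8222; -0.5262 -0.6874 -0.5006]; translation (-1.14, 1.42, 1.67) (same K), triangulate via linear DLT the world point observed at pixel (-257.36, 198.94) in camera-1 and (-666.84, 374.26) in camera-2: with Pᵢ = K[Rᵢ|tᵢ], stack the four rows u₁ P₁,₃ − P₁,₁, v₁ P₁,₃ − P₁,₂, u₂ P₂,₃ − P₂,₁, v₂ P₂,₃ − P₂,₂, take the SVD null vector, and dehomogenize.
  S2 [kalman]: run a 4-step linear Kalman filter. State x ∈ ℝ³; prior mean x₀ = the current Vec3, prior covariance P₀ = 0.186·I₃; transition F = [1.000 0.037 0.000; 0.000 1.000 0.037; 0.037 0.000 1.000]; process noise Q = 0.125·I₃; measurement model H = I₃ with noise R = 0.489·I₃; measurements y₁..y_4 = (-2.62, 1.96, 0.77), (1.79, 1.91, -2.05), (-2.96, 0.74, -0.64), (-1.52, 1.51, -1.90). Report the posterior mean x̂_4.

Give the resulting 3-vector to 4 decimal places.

result = (-1.0765, 1.0838, -1.0131)

after S1 (triangulate): (1.2882, -0.6471, 0.9760)
after S2 (kf_track): (-1.0765, 1.0838, -1.0131)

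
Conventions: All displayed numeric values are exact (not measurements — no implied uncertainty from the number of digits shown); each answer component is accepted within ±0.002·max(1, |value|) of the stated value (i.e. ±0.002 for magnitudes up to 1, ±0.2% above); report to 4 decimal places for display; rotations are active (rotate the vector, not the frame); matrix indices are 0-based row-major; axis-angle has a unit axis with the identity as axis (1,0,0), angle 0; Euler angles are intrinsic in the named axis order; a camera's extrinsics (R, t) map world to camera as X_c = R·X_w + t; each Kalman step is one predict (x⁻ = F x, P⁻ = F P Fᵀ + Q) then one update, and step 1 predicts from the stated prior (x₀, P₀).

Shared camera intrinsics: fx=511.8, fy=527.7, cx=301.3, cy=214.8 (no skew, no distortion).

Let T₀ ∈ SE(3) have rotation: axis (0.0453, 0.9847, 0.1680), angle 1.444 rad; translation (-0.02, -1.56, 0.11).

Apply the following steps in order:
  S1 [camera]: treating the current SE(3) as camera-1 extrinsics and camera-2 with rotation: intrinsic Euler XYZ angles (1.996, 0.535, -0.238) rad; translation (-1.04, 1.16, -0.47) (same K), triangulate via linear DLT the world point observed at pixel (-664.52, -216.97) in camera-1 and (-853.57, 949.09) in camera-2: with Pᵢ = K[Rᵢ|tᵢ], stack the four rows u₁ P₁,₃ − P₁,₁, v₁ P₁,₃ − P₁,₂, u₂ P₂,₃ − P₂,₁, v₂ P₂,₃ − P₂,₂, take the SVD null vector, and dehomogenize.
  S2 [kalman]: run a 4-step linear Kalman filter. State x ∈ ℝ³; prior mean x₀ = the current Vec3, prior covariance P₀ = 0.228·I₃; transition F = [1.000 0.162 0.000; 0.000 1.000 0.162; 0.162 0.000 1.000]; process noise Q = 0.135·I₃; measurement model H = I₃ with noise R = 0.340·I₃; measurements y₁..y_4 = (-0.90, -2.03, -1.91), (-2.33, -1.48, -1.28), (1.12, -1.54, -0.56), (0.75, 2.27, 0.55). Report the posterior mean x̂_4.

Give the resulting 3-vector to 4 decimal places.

result = (0.1726, 0.2990, -0.3063)

after S1 (triangulate): (-1.1522, 1.0757, -1.8888)
after S2 (kf_track): (0.1726, 0.2990, -0.3063)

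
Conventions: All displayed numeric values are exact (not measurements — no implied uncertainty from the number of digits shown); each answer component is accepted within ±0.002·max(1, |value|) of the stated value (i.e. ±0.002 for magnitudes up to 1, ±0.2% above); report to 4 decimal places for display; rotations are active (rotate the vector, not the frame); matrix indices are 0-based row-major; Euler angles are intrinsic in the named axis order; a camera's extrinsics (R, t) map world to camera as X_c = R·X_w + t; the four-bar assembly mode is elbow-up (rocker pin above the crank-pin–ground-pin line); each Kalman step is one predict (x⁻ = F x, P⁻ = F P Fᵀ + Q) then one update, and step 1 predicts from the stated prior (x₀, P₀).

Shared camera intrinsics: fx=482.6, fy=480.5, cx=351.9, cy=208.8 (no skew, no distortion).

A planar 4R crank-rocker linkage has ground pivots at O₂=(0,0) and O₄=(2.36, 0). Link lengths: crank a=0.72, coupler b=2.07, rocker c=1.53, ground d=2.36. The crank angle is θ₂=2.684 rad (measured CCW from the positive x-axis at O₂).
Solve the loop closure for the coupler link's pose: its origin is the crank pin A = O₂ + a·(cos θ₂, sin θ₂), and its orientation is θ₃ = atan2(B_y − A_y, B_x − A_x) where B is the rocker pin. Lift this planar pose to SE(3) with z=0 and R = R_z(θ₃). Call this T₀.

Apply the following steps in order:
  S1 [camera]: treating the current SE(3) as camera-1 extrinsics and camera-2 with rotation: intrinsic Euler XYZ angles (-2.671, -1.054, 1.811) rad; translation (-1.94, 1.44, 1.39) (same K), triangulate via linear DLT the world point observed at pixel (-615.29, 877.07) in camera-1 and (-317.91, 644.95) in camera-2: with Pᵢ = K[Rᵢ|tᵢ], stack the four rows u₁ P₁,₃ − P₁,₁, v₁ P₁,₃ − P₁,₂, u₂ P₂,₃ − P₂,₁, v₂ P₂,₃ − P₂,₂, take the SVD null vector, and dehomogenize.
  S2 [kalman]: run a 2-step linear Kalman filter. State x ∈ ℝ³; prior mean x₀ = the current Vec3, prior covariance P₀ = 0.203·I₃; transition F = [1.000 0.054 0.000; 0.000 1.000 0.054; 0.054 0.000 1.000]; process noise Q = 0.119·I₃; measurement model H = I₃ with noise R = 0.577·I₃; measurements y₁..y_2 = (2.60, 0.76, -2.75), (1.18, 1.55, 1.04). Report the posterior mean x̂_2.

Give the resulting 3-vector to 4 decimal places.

result = (0.7302, 1.3956, 0.1807)

source (fourbar_fk): coupler pose = R=[0.9295 -0.3689 0.0000; 0.3689 0.9295 0.0000; 0.0000 0.0000 1.0000], t=(-0.6459, 0.3181, 0.0000)
after S1 (triangulate): (-0.8916, 1.5357, 1.0185)
after S2 (kf_track): (0.7302, 1.3956, 0.1807)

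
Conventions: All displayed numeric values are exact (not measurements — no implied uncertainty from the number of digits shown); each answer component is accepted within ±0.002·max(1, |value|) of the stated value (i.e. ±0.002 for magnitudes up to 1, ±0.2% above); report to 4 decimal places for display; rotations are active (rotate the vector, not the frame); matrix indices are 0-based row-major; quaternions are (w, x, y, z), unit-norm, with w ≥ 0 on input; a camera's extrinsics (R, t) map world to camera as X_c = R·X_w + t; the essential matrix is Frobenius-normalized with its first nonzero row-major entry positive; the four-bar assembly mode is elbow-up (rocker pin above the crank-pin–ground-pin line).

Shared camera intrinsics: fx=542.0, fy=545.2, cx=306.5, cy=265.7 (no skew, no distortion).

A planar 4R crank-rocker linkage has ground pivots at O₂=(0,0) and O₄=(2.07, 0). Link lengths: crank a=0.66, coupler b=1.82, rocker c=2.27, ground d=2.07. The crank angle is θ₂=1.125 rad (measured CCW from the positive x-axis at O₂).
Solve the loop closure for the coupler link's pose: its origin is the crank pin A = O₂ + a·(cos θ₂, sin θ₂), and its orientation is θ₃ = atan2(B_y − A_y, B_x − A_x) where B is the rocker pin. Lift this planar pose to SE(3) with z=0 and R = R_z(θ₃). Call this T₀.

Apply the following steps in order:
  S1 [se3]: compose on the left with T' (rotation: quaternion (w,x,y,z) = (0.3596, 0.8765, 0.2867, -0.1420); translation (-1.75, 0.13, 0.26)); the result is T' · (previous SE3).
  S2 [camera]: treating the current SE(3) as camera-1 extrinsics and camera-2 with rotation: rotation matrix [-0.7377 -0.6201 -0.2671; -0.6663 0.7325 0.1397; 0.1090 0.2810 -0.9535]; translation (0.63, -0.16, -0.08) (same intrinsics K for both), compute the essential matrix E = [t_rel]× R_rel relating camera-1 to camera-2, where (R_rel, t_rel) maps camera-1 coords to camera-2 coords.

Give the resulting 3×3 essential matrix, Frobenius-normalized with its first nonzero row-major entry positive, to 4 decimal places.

source (fourbar_fk): coupler pose = R=[0.5421 -0.8403 0.0000; 0.8403 0.5421 0.0000; 0.0000 0.0000 1.0000], t=(0.2846, 0.5955, 0.0000)
after S1 (compose_se3): R=[0.9393 -0.3404 -0.0427; -0.2677 -0.6493 -0.7119; 0.2146 0.6801 -0.7010], t=(-1.1636, -0.0996, 0.4574)
after S2 (essential): [0.1971 0.3832 0.5349; -0.0805 0.2270 0.0743; 0.4587 -0.4555 0.2163]

matrix = [0.1971 0.3832 0.5349; -0.0805 0.2270 0.0743; 0.4587 -0.4555 0.2163]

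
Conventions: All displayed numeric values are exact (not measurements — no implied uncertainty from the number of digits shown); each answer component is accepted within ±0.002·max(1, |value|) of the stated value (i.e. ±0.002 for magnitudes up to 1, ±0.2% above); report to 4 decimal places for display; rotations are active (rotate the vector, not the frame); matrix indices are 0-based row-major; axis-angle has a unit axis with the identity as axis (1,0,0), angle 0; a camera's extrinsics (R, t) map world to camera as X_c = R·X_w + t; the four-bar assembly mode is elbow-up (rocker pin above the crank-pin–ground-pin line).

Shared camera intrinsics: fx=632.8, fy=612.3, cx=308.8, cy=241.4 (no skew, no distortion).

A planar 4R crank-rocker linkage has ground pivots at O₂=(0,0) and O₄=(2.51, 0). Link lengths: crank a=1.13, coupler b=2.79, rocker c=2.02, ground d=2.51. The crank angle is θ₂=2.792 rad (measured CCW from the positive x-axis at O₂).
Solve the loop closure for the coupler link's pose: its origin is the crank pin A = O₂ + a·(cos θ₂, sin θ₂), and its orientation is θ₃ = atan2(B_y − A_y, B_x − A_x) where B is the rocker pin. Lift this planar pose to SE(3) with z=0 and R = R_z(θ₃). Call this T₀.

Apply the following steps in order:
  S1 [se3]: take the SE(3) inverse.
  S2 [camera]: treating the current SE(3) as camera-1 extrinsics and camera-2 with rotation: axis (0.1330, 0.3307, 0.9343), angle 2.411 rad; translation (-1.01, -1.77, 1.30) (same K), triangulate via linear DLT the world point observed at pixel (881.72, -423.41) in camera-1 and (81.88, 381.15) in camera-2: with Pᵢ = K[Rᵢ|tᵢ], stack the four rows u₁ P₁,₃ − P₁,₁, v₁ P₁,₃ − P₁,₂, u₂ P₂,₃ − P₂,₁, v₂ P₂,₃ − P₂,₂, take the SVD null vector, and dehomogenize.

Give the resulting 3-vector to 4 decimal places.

source (fourbar_fk): coupler pose = R=[0.8841 -0.4673 0.0000; 0.4673 0.8841 0.0000; 0.0000 0.0000 1.0000], t=(-1.0616, 0.3870, 0.0000)
after S1 (invert_se3): R=[0.8841 0.4673 0.0000; -0.4673 0.8841 0.0000; 0.0000 0.0000 1.0000], t=(0.7577, -0.8383, 0.0000)
after S2 (triangulate): (1.5148, -0.6704, 1.9700)

result = (1.5148, -0.6704, 1.9700)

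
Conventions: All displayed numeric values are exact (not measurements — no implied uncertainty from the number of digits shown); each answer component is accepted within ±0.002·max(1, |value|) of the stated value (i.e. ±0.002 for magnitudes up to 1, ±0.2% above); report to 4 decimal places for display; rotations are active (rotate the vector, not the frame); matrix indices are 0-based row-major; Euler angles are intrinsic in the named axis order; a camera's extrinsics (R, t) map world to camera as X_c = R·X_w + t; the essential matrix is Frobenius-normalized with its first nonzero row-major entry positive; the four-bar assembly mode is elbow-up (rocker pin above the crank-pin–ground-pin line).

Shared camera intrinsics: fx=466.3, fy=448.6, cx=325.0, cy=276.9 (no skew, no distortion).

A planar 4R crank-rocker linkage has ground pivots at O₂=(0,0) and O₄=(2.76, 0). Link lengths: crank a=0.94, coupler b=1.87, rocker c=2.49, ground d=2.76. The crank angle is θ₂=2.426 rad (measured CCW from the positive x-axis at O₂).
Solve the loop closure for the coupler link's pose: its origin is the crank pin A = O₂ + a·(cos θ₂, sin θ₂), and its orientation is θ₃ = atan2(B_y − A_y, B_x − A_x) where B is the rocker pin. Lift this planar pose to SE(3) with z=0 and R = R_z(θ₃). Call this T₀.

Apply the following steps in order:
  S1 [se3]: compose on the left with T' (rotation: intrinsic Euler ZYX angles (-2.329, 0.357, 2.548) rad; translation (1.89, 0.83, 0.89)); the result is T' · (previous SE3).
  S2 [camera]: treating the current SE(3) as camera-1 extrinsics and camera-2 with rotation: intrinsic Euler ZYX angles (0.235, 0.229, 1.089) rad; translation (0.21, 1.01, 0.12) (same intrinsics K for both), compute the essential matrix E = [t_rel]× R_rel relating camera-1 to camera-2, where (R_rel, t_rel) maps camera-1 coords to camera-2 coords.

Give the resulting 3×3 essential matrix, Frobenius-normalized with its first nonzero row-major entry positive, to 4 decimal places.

matrix = [0.0719 0.0109 -0.3601; -0.4242 0.5596 0.0472; 0.0399 0.1245 -0.5938]

source (fourbar_fk): coupler pose = R=[0.8440 -0.5364 0.0000; 0.5364 0.8440 0.0000; 0.0000 0.0000 1.0000], t=(-0.7094, 0.6167, 0.0000)
after S1 (compose_se3): R=[-0.9387 -0.2758 -0.2069; -0.3445 0.7262 0.5949; -0.0138 0.6298 -0.7767], t=(1.8930, 1.5766, 1.4611)
after S2 (essential): [0.0719 0.0109 -0.3601; -0.4242 0.5596 0.0472; 0.0399 0.1245 -0.5938]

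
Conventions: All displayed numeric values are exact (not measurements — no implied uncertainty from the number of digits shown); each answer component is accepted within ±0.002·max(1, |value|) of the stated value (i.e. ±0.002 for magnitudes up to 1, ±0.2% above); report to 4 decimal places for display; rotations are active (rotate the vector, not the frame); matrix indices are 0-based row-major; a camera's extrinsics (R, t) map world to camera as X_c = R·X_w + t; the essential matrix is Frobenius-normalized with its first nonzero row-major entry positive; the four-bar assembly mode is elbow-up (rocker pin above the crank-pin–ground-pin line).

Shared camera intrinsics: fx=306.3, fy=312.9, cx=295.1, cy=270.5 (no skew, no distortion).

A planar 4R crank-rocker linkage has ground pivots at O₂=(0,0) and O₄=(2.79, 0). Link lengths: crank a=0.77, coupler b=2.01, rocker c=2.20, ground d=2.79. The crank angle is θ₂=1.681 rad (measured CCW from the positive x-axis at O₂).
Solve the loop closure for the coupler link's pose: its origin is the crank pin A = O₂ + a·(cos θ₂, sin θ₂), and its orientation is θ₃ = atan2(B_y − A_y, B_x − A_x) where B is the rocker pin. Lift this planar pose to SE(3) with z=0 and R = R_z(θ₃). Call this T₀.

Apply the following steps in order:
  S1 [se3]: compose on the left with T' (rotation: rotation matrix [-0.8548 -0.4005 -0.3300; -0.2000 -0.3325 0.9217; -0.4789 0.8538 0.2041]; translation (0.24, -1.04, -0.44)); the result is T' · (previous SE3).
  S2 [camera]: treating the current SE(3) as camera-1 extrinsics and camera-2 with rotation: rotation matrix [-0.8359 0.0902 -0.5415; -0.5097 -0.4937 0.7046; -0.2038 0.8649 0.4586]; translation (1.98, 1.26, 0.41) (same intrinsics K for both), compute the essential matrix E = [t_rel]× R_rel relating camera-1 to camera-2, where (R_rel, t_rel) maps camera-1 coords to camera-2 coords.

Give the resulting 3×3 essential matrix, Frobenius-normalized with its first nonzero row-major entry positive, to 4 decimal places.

matrix = [0.0596 0.0704 0.5832; 0.0785 -0.1658 -0.3706; -0.4867 0.4827 -0.1021]

source (fourbar_fk): coupler pose = R=[0.8407 -0.5415 0.0000; 0.5415 0.8407 0.0000; 0.0000 0.0000 1.0000], t=(-0.0847, 0.7653, 0.0000)
after S1 (compose_se3): R=[-0.9355 0.1261 -0.3300; -0.3482 -0.1712 0.9217; 0.0597 0.9771 0.2041], t=(0.0058, -1.2775, 0.2540)
after S2 (essential): [0.0596 0.0704 0.5832; 0.0785 -0.1658 -0.3706; -0.4867 0.4827 -0.1021]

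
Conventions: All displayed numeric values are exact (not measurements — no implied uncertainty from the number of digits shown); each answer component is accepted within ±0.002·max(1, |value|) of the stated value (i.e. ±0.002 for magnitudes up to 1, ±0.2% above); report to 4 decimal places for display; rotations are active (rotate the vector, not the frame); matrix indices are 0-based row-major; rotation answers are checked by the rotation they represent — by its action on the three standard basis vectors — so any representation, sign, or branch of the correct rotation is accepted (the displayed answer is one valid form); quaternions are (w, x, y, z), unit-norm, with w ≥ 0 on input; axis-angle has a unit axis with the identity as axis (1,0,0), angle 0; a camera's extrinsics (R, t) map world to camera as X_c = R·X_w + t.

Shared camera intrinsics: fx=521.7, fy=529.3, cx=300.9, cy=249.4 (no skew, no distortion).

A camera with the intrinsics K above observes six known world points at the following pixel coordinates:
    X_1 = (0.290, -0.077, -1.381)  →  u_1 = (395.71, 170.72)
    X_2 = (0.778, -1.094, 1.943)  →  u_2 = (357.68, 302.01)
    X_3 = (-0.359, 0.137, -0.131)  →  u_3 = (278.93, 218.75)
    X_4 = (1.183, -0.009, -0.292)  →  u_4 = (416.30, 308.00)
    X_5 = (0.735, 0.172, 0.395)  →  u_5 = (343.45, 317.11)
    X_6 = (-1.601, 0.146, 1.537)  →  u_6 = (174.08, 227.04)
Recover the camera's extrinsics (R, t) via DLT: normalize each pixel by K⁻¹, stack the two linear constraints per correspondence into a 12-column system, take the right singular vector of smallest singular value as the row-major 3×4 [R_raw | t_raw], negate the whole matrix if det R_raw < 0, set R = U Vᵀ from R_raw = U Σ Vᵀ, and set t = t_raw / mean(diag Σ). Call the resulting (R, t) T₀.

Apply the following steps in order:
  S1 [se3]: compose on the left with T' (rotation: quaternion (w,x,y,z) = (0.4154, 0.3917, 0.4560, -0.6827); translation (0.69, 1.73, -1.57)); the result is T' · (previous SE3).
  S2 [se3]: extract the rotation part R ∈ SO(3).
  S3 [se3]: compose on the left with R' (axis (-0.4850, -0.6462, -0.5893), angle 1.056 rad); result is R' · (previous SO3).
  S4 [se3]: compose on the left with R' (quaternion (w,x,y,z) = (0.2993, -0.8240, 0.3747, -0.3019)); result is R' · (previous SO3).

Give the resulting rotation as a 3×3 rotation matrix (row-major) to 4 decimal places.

source (pnp_recover): camera pose = R=[0.7511 -0.5990 -0.2776; 0.6473 0.5856 0.4880; -0.1297 -0.5462 0.8275], t=(0.1000, -0.0800, 5.2500)
after S1 (compose_se3): R=[0.3572 0.8350 0.4186; -0.1894 0.5036 -0.8429; -0.9146 0.2218 0.3381], t=(-0.2377, -3.2491, -0.1819)
after S2 (rot_of_se3): [0.3572 0.8350 0.4186; -0.1894 0.5036 -0.8429; -0.9146 0.2218 0.3381]
after S3 (compose_so3): [0.4729 0.7566 -0.4515; -0.8227 0.1958 -0.5337; -0.3154 0.6238 0.7151]
after S4 (compose_so3): [0.3856 0.7710 0.5068; -0.0174 -0.5431 0.8395; 0.9225 -0.3325 -0.1960]

rotation (matrix) = ((0.3856, 0.7710, 0.5068), (-0.0174, -0.5431, 0.8395), (0.9225, -0.3325, -0.1960))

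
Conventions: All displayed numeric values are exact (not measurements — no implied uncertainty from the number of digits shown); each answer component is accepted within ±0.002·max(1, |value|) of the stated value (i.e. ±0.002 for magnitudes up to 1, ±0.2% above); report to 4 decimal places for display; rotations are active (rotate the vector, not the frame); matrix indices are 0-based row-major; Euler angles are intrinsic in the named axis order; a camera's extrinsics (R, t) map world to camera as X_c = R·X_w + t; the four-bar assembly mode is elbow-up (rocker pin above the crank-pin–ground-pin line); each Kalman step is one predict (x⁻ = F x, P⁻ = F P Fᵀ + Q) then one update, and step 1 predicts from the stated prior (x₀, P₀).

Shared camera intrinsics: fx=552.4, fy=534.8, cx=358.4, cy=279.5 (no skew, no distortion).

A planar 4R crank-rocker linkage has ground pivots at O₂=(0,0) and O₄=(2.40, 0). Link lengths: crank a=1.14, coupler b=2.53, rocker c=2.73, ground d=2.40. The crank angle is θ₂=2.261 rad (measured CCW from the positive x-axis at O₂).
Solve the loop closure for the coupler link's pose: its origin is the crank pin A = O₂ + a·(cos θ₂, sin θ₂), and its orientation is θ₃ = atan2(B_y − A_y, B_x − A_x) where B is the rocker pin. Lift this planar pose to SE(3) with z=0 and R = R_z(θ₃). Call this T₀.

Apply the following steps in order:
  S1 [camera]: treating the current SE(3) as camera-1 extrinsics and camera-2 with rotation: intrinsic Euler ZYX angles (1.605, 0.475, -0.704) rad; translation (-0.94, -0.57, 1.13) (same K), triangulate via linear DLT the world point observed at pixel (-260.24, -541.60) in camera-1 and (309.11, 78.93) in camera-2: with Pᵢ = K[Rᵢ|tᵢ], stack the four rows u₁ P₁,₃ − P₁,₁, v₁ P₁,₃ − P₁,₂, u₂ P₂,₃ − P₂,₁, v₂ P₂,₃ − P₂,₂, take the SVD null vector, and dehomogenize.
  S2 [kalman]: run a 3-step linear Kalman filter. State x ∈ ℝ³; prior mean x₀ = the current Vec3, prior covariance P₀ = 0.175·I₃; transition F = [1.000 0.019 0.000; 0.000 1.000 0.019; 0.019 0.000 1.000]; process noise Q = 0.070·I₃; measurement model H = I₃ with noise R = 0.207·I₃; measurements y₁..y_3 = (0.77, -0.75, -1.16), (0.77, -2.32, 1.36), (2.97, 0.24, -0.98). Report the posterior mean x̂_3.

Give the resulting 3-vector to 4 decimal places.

result = (1.3748, -0.8144, -0.1189)

source (fourbar_fk): coupler pose = R=[0.7771 -0.6294 0.0000; 0.6294 0.7771 0.0000; 0.0000 0.0000 1.0000], t=(-0.7258, 0.8791, 0.0000)
after S1 (triangulate): (-1.8272, -1.6286, 1.0007)
after S2 (kf_track): (1.3748, -0.8144, -0.1189)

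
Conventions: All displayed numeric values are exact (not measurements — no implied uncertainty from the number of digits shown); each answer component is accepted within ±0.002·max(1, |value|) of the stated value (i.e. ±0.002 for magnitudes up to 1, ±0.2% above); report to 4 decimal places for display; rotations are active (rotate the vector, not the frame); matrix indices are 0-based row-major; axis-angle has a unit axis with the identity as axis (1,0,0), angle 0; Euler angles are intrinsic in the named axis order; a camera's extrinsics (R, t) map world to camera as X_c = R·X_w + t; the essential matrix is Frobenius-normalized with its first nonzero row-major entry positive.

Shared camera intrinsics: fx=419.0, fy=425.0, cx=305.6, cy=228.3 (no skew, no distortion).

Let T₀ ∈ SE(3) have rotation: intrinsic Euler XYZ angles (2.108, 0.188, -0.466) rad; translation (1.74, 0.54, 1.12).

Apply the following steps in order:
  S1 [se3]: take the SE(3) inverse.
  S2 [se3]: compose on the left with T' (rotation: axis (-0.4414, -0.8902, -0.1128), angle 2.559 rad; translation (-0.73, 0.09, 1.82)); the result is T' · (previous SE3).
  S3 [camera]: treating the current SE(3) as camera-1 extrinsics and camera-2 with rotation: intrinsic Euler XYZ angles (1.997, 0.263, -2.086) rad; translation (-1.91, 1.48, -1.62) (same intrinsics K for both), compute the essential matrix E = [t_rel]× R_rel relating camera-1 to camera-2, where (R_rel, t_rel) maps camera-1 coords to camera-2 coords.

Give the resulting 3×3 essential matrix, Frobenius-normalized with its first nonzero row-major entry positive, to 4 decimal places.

matrix = [0.4370 -0.0138 -0.1485; 0.2091 0.0430 0.6739; -0.5150 0.0144 0.1470]

after S1 (invert_se3): R=[0.8776 0.3734 -0.3006; 0.4414 -0.3850 0.8105; 0.1869 -0.8440 -0.5027], t=(-1.3920, -1.4679, 0.6936)
after S2 (compose_se3): R=[-0.1479 -0.1436 0.9785; 0.9315 -0.3528 0.0890; 0.3325 0.9246 0.1859], t=(-1.4911, -1.4399, 0.5340)
after S3 (essential): [0.4370 -0.0138 -0.1485; 0.2091 0.0430 0.6739; -0.5150 0.0144 0.1470]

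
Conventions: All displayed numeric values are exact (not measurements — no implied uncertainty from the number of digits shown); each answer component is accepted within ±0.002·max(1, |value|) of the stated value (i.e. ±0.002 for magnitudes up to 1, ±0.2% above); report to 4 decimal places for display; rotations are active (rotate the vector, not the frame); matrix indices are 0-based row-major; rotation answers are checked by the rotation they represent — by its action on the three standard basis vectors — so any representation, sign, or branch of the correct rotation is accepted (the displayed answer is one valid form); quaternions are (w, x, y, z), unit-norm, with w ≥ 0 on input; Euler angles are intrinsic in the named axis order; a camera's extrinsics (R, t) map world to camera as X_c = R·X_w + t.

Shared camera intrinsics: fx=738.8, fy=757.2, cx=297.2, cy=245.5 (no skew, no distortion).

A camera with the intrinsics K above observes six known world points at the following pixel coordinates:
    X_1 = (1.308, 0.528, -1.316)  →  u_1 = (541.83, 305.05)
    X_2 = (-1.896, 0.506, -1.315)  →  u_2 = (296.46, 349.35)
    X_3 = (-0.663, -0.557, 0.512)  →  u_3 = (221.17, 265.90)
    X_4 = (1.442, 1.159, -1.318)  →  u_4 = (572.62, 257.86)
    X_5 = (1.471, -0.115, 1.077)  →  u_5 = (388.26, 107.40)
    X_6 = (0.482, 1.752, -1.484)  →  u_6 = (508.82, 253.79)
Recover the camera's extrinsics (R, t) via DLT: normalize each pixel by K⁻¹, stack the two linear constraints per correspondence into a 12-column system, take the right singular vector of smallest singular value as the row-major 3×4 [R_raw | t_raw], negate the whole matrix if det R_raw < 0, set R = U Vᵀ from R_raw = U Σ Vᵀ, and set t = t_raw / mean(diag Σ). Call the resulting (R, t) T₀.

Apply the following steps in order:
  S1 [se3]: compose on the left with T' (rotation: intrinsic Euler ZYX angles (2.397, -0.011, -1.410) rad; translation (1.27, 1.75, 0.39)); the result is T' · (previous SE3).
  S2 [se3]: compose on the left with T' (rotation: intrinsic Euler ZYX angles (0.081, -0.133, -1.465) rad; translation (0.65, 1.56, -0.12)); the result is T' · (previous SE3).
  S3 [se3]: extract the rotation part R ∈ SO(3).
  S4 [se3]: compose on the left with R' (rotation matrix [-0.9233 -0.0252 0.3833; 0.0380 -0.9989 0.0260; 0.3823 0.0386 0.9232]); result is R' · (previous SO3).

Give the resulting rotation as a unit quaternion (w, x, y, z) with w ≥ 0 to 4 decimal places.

rotation (quat) = (0.2974, 0.4182, 0.2889, -0.8082)

source (pnp_recover): camera pose = R=[0.6815 0.4740 -0.5576; -0.2119 -0.6015 -0.7703; -0.7005 0.6431 -0.3094], t=(0.3101, 0.1000, 6.7711)
after S1 (compose_se3): R=[-0.0087 -0.7078 0.7063; 0.9945 -0.0800 -0.0679; 0.1045 0.7019 0.7046], t=(-3.4903, -2.9740, 1.3787)
after S2 (compose_se3): R=[0.1037 -0.7754 0.6229; 0.2180 0.6288 0.7464; -0.9704 0.0584 0.2343], t=(-3.2938, 2.3003, 2.4927)
after S3 (rot_of_se3): [0.1037 -0.7754 0.6229; 0.2180 0.6288 0.7464; -0.9704 0.0584 0.2343]
after S4 (compose_so3): [-0.4732 0.7224 -0.5041; -0.2391 -0.6561 -0.7158; -0.8479 -0.2182 0.4832]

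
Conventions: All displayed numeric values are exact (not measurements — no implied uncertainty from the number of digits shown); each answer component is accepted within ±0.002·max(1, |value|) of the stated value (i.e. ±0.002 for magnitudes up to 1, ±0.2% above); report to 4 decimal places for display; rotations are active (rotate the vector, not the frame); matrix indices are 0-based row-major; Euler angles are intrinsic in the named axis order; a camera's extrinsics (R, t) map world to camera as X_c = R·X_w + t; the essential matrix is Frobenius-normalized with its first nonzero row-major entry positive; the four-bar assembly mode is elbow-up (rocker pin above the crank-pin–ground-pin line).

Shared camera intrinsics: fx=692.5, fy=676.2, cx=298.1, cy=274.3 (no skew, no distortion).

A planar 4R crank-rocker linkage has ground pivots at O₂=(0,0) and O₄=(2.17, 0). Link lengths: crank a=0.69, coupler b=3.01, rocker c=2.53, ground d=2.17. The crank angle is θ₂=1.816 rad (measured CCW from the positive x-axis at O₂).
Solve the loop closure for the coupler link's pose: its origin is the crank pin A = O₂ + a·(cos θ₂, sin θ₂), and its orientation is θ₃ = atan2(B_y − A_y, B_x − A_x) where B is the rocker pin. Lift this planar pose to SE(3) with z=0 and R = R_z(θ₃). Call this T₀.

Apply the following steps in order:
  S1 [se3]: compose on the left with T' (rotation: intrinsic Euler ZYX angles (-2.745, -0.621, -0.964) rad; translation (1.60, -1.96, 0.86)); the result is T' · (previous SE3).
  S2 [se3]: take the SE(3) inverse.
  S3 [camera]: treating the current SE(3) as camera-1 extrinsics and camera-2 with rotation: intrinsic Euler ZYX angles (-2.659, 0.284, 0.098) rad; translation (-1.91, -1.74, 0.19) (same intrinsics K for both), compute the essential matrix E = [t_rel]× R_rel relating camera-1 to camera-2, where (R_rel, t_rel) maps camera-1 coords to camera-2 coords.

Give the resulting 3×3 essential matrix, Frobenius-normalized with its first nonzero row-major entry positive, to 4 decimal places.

source (fourbar_fk): coupler pose = R=[0.7861 -0.6181 0.0000; 0.6181 0.7861 0.0000; 0.0000 0.0000 1.0000], t=(-0.1675, 0.6694, 0.0000)
after S1 (compose_se3): R=[-0.7261 0.2903 0.6234; -0.6862 -0.3644 -0.6296; 0.0444 -0.8848 0.4638], t=(1.5780, -2.3830, 0.3153)
after S2 (invert_se3): R=[-0.7261 -0.6862 0.0444; 0.2903 -0.3644 -0.8848; 0.6234 -0.6296 0.4638], t=(-0.5035, -1.0475, -2.6301)
after S3 (essential): [0.0168 0.0568 -0.0035; 0.1193 -0.6729 0.1739; -0.6431 -0.1729 -0.2362]

matrix = [0.0168 0.0568 -0.0035; 0.1193 -0.6729 0.1739; -0.6431 -0.1729 -0.2362]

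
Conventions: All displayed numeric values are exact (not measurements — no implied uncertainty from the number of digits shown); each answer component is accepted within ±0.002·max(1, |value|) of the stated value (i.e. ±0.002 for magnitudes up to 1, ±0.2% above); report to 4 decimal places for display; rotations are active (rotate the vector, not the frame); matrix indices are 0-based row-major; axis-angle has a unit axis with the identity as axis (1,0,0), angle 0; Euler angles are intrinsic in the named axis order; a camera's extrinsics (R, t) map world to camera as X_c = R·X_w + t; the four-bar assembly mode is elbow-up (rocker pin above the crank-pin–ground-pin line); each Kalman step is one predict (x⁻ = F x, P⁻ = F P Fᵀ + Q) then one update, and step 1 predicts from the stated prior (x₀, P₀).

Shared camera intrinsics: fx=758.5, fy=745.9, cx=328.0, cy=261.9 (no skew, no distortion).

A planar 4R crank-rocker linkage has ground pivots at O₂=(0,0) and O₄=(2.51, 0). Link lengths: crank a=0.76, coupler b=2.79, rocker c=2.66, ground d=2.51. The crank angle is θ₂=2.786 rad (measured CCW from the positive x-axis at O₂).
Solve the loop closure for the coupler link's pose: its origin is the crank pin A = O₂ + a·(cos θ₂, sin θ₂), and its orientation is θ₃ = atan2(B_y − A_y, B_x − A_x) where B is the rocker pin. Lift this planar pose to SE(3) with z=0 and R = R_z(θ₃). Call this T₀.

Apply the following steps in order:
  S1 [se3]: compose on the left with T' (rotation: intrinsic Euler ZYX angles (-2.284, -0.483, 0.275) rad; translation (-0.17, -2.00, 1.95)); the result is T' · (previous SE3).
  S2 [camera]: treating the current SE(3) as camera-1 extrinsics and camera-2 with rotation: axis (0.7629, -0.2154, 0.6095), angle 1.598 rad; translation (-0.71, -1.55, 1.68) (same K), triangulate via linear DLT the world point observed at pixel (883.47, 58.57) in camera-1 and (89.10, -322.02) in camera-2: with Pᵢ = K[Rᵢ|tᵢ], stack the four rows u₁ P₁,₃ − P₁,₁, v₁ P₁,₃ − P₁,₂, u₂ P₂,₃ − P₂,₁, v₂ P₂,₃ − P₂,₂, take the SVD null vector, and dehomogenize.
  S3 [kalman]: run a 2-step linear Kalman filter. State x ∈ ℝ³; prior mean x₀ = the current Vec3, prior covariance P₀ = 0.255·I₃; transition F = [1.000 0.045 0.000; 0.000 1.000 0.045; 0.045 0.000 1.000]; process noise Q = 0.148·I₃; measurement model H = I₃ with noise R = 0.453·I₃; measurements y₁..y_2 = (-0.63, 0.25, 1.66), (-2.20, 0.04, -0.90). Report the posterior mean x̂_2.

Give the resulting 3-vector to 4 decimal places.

source (fourbar_fk): coupler pose = R=[0.6809 -0.7323 0.0000; 0.7323 0.6809 0.0000; 0.0000 0.0000 1.0000], t=(-0.7125, 0.2646, 0.0000)
after S1 (compose_se3): R=[0.1989 0.9761 0.0871; -0.8473 0.1267 0.5157; 0.4924 -0.1764 0.8523], t=(0.4572, -1.6642, 1.6827)
after S2 (triangulate): (0.5766, 1.7466, 1.9777)
after S3 (kf_track): (-0.9627, 0.6191, 0.5849)

result = (-0.9627, 0.6191, 0.5849)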